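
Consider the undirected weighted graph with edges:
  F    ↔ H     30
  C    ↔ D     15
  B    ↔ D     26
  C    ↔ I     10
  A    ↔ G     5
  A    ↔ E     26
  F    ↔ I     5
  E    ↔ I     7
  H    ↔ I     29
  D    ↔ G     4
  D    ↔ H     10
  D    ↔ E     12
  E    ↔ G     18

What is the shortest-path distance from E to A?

Checking several routes:
E → D → G → A: 12 + 4 + 5 = 21
E → I → C → D → G → A: 7 + 10 + 15 + 4 + 5 = 41
E → A: 26
E → G → A: 18 + 5 = 23
Best route has total 21.

21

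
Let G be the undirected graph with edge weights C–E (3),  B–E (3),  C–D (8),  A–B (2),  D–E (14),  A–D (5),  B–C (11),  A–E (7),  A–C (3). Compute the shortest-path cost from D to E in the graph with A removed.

Candidate routes:
D -> C -> E: 8 + 3 = 11
D -> C -> B -> E: 8 + 11 + 3 = 22
D -> E: 14
Shortest: 11.

11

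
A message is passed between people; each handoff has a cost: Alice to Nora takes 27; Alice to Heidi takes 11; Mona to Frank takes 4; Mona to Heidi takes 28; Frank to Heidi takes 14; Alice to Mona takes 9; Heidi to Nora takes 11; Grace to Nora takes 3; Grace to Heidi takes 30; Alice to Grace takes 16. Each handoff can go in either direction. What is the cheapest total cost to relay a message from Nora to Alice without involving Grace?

Routes from Nora to Alice avoiding Grace:
Nora→Alice: 27
Nora→Heidi→Frank→Mona→Alice: 11 + 14 + 4 + 9 = 38
Nora→Heidi→Alice: 11 + 11 = 22
Nora→Heidi→Mona→Alice: 11 + 28 + 9 = 48
Shortest: 22.

22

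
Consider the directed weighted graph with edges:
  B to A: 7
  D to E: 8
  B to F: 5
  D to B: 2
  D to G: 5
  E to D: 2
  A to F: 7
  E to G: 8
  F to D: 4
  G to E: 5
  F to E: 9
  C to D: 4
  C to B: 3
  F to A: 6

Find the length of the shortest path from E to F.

9

Routes from E to F:
E→D→B→F: 2 + 2 + 5 = 9
E→D→B→A→F: 2 + 2 + 7 + 7 = 18
The minimum is 9.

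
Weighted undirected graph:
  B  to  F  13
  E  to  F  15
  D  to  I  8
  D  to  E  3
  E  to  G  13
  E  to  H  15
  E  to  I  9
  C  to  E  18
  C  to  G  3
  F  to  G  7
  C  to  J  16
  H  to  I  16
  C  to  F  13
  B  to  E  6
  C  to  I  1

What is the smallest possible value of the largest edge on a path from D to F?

A few of the D→F routes:
D - I - C - G - F: max(8, 1, 3, 7) = 8
D - E - I - C - G - F: max(3, 9, 1, 3, 7) = 9
D - I - E - B - F: max(8, 9, 6, 13) = 13
Best route has worst link 8.

8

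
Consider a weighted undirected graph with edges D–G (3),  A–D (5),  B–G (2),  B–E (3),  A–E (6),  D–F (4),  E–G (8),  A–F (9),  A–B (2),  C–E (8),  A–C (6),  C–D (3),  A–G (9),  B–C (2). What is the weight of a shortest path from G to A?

A few of the G→A routes:
G-D-A: 3 + 5 = 8
G-B-A: 2 + 2 = 4
G-A: 9
Shortest: 4.

4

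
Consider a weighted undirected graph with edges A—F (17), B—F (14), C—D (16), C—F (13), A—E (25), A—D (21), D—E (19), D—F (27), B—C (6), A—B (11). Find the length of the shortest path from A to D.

Comparing a few candidate routes:
A -> B -> C -> D: 11 + 6 + 16 = 33
A -> E -> D: 25 + 19 = 44
A -> D: 21
Best route has total 21.

21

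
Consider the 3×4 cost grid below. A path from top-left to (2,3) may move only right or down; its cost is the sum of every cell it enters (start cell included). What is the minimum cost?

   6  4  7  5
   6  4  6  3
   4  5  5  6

Cheapest: [0,0] [0,1] [1,1] [1,2] [1,3] [2,3]
  6 + 4 + 4 + 6 + 3 + 6 = 29

29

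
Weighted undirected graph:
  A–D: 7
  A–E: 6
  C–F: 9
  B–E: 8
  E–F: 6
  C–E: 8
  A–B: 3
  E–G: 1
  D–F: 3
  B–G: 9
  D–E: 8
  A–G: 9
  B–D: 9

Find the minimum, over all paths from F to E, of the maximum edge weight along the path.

Some routes from F to E:
F → D → A → B → E: max(3, 7, 3, 8) = 8
F → E: max(6) = 6
F → D → E: max(3, 8) = 8
F → D → A → E: max(3, 7, 6) = 7
The minimum achievable maximum is 6.

6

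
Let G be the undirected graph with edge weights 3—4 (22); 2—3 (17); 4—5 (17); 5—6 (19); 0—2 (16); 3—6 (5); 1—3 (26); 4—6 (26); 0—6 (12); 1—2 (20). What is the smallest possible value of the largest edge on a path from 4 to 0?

19

Checking several routes:
4-3-6-0: max(22, 5, 12) = 22
4-3-2-0: max(22, 17, 16) = 22
4-5-6-0: max(17, 19, 12) = 19
4-5-6-3-2-0: max(17, 19, 5, 17, 16) = 19
The minimum achievable maximum is 19.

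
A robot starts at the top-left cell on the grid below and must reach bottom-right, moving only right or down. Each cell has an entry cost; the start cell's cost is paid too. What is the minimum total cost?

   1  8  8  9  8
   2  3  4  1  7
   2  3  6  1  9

One optimal route is [0,0]→[1,0]→[1,1]→[1,2]→[1,3]→[2,3]→[2,4].
Its cost is 1 + 2 + 3 + 4 + 1 + 1 + 9 = 21.
For comparison, the top-then-right route costs 50.

21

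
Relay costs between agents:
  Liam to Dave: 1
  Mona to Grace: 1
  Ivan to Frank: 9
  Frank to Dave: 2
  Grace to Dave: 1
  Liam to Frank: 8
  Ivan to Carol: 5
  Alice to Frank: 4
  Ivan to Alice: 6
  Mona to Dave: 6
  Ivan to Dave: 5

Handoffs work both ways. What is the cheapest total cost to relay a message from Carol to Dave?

10

Comparing a few candidate routes:
Carol -> Ivan -> Frank -> Dave: 5 + 9 + 2 = 16
Carol -> Ivan -> Alice -> Frank -> Dave: 5 + 6 + 4 + 2 = 17
Carol -> Ivan -> Dave: 5 + 5 = 10
Shortest: 10.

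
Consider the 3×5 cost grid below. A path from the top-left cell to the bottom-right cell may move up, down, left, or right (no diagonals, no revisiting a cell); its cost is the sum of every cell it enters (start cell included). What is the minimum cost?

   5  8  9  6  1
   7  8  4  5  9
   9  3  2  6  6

Cheapest: [0,0] [1,0] [1,1] [2,1] [2,2] [2,3] [2,4]
  5 + 7 + 8 + 3 + 2 + 6 + 6 = 37

37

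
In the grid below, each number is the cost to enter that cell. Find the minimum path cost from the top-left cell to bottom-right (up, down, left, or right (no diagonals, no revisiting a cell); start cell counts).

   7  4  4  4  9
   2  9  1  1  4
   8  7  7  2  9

Best path: (0,0) -> (0,1) -> (0,2) -> (1,2) -> (1,3) -> (2,3) -> (2,4)
Cost: 7 + 4 + 4 + 1 + 1 + 2 + 9 = 28

28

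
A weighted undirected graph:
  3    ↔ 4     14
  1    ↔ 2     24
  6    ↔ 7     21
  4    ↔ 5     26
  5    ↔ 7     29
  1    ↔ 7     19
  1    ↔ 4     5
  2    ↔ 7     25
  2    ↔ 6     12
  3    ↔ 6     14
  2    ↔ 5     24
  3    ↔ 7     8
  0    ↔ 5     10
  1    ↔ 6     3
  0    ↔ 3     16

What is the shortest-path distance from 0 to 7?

24

Checking several routes:
0 -> 3 -> 6 -> 1 -> 7: 16 + 14 + 3 + 19 = 52
0 -> 5 -> 7: 10 + 29 = 39
0 -> 3 -> 7: 16 + 8 = 24
0 -> 3 -> 6 -> 7: 16 + 14 + 21 = 51
Shortest: 24.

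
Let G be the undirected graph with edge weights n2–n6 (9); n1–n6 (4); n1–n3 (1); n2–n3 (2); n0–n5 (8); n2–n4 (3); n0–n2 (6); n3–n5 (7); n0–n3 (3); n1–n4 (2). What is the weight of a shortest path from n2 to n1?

3

Paths from n2 to n1:
n2 - n4 - n1: 3 + 2 = 5
n2 - n3 - n1: 2 + 1 = 3
n2 - n0 - n3 - n1: 6 + 3 + 1 = 10
n2 - n0 - n5 - n3 - n1: 6 + 8 + 7 + 1 = 22
n2 - n6 - n1: 9 + 4 = 13
The minimum is 3.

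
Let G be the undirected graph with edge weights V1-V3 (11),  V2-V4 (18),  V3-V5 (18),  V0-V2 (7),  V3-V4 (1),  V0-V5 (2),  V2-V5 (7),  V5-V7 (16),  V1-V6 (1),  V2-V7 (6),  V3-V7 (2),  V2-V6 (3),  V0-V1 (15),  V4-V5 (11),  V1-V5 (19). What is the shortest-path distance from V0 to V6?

A few of the V0→V6 routes:
V0 → V5 → V1 → V6: 2 + 19 + 1 = 22
V0 → V2 → V6: 7 + 3 = 10
V0 → V1 → V6: 15 + 1 = 16
V0 → V5 → V4 → V3 → V7 → V2 → V6: 2 + 11 + 1 + 2 + 6 + 3 = 25
V0 → V5 → V2 → V6: 2 + 7 + 3 = 12
The minimum is 10.

10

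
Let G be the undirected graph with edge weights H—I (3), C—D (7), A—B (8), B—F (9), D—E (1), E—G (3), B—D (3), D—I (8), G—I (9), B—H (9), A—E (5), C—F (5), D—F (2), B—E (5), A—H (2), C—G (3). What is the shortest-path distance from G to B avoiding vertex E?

13

Checking several routes:
G→C→F→B: 3 + 5 + 9 = 17
G→I→D→B: 9 + 8 + 3 = 20
G→C→D→F→B: 3 + 7 + 2 + 9 = 21
G→C→D→B: 3 + 7 + 3 = 13
G→C→F→D→B: 3 + 5 + 2 + 3 = 13
G→I→H→B: 9 + 3 + 9 = 21
The minimum is 13.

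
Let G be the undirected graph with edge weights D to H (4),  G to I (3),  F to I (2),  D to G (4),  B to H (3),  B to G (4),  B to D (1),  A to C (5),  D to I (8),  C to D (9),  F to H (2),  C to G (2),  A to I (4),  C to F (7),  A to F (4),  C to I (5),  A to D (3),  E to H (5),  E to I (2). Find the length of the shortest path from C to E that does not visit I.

A few of the C→E routes:
C→G→B→H→E: 2 + 4 + 3 + 5 = 14
C→G→D→B→H→E: 2 + 4 + 1 + 3 + 5 = 15
C→G→B→D→H→E: 2 + 4 + 1 + 4 + 5 = 16
C→F→H→E: 7 + 2 + 5 = 14
C→G→D→H→E: 2 + 4 + 4 + 5 = 15
Shortest: 14.

14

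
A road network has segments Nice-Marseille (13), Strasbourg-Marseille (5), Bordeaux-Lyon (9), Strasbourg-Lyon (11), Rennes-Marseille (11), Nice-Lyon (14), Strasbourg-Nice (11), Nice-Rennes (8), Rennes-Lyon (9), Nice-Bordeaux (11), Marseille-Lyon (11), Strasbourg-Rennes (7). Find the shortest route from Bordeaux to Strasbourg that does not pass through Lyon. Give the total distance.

22

Checking several routes:
Bordeaux→Nice→Rennes→Strasbourg: 11 + 8 + 7 = 26
Bordeaux→Nice→Rennes→Marseille→Strasbourg: 11 + 8 + 11 + 5 = 35
Bordeaux→Nice→Strasbourg: 11 + 11 = 22
Bordeaux→Nice→Marseille→Strasbourg: 11 + 13 + 5 = 29
Shortest: 22.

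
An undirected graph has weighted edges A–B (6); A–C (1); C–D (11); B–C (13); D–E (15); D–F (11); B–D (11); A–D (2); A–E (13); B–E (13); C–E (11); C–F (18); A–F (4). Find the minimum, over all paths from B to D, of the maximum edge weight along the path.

Checking several routes:
B -> A -> F -> D: max(6, 4, 11) = 11
B -> D: max(11) = 11
B -> A -> C -> D: max(6, 1, 11) = 11
B -> A -> D: max(6, 2) = 6
Smallest bottleneck: 6.

6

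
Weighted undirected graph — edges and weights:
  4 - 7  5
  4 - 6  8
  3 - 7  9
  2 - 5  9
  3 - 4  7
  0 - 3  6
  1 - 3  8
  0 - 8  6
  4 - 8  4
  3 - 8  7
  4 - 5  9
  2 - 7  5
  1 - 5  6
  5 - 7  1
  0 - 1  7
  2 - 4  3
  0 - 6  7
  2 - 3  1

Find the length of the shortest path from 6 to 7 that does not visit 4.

Comparing a few candidate routes:
6 -> 0 -> 3 -> 2 -> 7: 7 + 6 + 1 + 5 = 19
6 -> 0 -> 3 -> 7: 7 + 6 + 9 = 22
6 -> 0 -> 1 -> 5 -> 7: 7 + 7 + 6 + 1 = 21
Best route has total 19.

19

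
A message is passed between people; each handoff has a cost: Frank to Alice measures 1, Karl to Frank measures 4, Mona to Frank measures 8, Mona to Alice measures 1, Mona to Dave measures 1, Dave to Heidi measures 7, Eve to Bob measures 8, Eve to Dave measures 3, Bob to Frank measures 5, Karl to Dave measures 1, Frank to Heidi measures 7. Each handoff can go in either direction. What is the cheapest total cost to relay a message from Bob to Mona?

7

Comparing a few candidate routes:
Bob - Frank - Karl - Dave - Mona: 5 + 4 + 1 + 1 = 11
Bob - Frank - Alice - Mona: 5 + 1 + 1 = 7
Bob - Frank - Mona: 5 + 8 = 13
Bob - Eve - Dave - Mona: 8 + 3 + 1 = 12
Bob - Eve - Dave - Karl - Frank - Alice - Mona: 8 + 3 + 1 + 4 + 1 + 1 = 18
The minimum is 7.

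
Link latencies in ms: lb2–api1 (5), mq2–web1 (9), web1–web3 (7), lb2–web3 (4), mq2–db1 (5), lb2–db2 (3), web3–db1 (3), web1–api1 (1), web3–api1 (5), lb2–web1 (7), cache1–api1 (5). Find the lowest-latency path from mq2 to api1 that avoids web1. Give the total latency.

Routes from mq2 to api1 avoiding web1:
mq2-db1-web3-api1: 5 + 3 + 5 = 13
mq2-db1-web3-lb2-api1: 5 + 3 + 4 + 5 = 17
The minimum is 13 ms.

13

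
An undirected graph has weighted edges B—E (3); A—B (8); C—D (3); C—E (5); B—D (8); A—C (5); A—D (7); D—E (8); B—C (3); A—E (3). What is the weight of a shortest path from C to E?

5

Comparing a few candidate routes:
C -> B -> E: 3 + 3 = 6
C -> A -> E: 5 + 3 = 8
C -> E: 5
C -> D -> E: 3 + 8 = 11
Shortest: 5.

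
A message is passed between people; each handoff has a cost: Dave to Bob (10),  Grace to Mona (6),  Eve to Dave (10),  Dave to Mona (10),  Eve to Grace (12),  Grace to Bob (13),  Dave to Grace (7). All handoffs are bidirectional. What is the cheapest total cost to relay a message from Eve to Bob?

20

Candidate routes:
Eve→Grace→Bob: 12 + 13 = 25
Eve→Dave→Bob: 10 + 10 = 20
Eve→Dave→Grace→Bob: 10 + 7 + 13 = 30
Eve→Grace→Mona→Dave→Bob: 12 + 6 + 10 + 10 = 38
Eve→Dave→Mona→Grace→Bob: 10 + 10 + 6 + 13 = 39
Eve→Grace→Dave→Bob: 12 + 7 + 10 = 29
The minimum is 20.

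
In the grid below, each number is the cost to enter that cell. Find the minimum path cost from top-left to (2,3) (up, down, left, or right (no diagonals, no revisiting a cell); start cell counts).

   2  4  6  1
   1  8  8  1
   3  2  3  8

Best path: [0,0] → [1,0] → [2,0] → [2,1] → [2,2] → [2,3]
Cost: 2 + 1 + 3 + 2 + 3 + 8 = 19

19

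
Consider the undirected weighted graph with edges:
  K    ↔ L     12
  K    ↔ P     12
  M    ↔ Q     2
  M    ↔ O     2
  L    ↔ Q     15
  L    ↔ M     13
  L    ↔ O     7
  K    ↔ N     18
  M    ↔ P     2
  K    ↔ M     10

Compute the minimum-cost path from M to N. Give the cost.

28

Paths from M to N:
M -> P -> K -> N: 2 + 12 + 18 = 32
M -> L -> K -> N: 13 + 12 + 18 = 43
M -> Q -> L -> K -> N: 2 + 15 + 12 + 18 = 47
M -> O -> L -> K -> N: 2 + 7 + 12 + 18 = 39
M -> K -> N: 10 + 18 = 28
The minimum is 28.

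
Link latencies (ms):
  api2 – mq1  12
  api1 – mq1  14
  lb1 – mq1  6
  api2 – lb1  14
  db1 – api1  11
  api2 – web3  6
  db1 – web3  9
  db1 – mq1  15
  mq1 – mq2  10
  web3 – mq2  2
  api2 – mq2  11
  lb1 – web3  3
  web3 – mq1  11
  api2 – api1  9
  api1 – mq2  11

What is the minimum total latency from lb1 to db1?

Checking several routes:
lb1 -> mq1 -> web3 -> db1: 6 + 11 + 9 = 26
lb1 -> web3 -> mq2 -> api1 -> db1: 3 + 2 + 11 + 11 = 27
lb1 -> web3 -> db1: 3 + 9 = 12
lb1 -> mq1 -> db1: 6 + 15 = 21
The minimum is 12 ms.

12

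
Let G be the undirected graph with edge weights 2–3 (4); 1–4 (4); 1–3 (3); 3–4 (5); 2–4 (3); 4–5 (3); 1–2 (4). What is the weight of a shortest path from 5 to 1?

7

Routes from 5 to 1:
5-4-3-1: 3 + 5 + 3 = 11
5-4-1: 3 + 4 = 7
5-4-2-1: 3 + 3 + 4 = 10
5-4-2-3-1: 3 + 3 + 4 + 3 = 13
5-4-3-2-1: 3 + 5 + 4 + 4 = 16
Shortest: 7.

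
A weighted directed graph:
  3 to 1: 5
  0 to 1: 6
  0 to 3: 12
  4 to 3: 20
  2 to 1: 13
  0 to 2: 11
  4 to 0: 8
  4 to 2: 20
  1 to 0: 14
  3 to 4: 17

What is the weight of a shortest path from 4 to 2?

19

Candidate routes:
4-2: 20
4-0-2: 8 + 11 = 19
4-3-1-0-2: 20 + 5 + 14 + 11 = 50
The minimum is 19.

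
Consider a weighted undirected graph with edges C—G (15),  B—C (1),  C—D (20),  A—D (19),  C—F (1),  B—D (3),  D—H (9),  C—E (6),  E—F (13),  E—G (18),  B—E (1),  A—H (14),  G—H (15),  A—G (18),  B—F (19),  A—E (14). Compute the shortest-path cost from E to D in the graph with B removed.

26

A few of the E→D routes:
E→A→H→D: 14 + 14 + 9 = 37
E→A→D: 14 + 19 = 33
E→G→H→D: 18 + 15 + 9 = 42
E→C→D: 6 + 20 = 26
E→F→C→D: 13 + 1 + 20 = 34
The minimum is 26.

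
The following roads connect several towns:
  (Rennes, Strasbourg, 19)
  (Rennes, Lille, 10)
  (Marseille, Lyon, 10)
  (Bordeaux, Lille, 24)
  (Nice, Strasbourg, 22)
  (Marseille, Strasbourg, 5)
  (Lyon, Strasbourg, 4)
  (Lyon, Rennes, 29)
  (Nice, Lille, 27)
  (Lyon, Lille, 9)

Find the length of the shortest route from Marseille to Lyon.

Routes from Marseille to Lyon:
Marseille-Strasbourg-Nice-Lille-Rennes-Lyon: 5 + 22 + 27 + 10 + 29 = 93
Marseille-Strasbourg-Lyon: 5 + 4 = 9
Marseille-Lyon: 10
Marseille-Strasbourg-Rennes-Lille-Lyon: 5 + 19 + 10 + 9 = 43
Marseille-Strasbourg-Nice-Lille-Lyon: 5 + 22 + 27 + 9 = 63
Marseille-Strasbourg-Rennes-Lyon: 5 + 19 + 29 = 53
Best route has total 9.

9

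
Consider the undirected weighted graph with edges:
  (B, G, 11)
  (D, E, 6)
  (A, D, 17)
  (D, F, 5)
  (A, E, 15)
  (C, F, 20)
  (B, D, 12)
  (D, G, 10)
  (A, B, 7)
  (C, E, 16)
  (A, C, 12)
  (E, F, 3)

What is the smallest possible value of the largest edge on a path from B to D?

11

Comparing a few candidate routes:
B-D: max(12) = 12
B-A-C-E-F-D: max(7, 12, 16, 3, 5) = 16
B-A-E-F-D: max(7, 15, 3, 5) = 15
B-A-E-D: max(7, 15, 6) = 15
B-A-C-E-D: max(7, 12, 16, 6) = 16
B-G-D: max(11, 10) = 11
The minimum achievable maximum is 11.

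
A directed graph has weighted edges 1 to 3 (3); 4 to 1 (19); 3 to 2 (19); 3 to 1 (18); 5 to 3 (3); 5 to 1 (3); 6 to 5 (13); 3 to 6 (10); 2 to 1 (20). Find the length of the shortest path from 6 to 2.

35

Candidate routes:
6-5-1-3-2: 13 + 3 + 3 + 19 = 38
6-5-3-2: 13 + 3 + 19 = 35
The minimum is 35.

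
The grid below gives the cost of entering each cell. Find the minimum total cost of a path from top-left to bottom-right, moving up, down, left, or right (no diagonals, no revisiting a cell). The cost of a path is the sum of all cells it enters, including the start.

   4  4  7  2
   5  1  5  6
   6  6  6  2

22

Path [0,0]→[0,1]→[1,1]→[1,2]→[1,3]→[2,3]: 4 + 4 + 1 + 5 + 6 + 2 = 22.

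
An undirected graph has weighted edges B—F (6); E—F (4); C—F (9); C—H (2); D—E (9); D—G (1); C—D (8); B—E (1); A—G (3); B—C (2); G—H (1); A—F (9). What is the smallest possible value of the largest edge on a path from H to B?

2

Comparing a few candidate routes:
H→G→D→C→B: max(1, 1, 8, 2) = 8
H→C→B: max(2, 2) = 2
H→C→F→A→G→D→E→B: max(2, 9, 9, 3, 1, 9, 1) = 9
H→C→F→B: max(2, 9, 6) = 9
H→C→F→E→B: max(2, 9, 4, 1) = 9
Best route has worst link 2.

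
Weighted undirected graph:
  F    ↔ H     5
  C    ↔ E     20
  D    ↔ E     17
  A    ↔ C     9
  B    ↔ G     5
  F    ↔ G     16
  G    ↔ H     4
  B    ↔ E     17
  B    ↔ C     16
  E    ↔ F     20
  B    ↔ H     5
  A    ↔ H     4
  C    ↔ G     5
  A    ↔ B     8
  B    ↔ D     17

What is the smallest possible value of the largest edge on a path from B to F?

A few of the B→F routes:
B - G - H - F: max(5, 4, 5) = 5
B - A - C - G - H - F: max(8, 9, 5, 4, 5) = 9
B - A - H - F: max(8, 4, 5) = 8
B - G - C - A - H - F: max(5, 5, 9, 4, 5) = 9
B - H - F: max(5, 5) = 5
Smallest bottleneck: 5.

5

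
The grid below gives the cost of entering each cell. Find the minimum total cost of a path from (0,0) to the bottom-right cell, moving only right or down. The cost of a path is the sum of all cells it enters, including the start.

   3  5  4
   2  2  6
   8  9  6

One optimal route is (0,0)→(1,0)→(1,1)→(1,2)→(2,2).
Its cost is 3 + 2 + 2 + 6 + 6 = 19.
For comparison, the top-then-right route costs 24.

19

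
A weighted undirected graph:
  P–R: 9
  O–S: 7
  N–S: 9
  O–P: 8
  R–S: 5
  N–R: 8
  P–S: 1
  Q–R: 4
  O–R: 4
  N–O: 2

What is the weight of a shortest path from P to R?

A few of the P→R routes:
P→R: 9
P→S→O→R: 1 + 7 + 4 = 12
P→S→O→N→R: 1 + 7 + 2 + 8 = 18
P→S→N→O→R: 1 + 9 + 2 + 4 = 16
P→O→R: 8 + 4 = 12
P→S→R: 1 + 5 = 6
Shortest: 6.

6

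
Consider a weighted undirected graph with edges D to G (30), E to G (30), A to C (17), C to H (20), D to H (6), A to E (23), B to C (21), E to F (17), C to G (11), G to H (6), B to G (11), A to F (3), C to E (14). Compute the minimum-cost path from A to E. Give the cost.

A few of the A→E routes:
A → F → E: 3 + 17 = 20
A → C → E: 17 + 14 = 31
A → E: 23
Best route has total 20.

20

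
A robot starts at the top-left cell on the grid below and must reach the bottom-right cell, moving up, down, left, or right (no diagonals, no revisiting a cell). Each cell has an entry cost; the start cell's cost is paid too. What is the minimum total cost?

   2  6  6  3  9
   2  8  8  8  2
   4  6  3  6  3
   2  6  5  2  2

Take r0c0 -> r1c0 -> r2c0 -> r3c0 -> r3c1 -> r3c2 -> r3c3 -> r3c4 for a total of 2 + 2 + 4 + 2 + 6 + 5 + 2 + 2 = 25.

25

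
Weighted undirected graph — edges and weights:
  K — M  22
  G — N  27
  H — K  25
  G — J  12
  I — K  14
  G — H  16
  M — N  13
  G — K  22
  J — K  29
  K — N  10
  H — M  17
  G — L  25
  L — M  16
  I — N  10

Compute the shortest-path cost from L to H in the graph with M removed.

Some routes from L to H avoiding M:
L -> G -> N -> K -> H: 25 + 27 + 10 + 25 = 87
L -> G -> K -> H: 25 + 22 + 25 = 72
L -> G -> H: 25 + 16 = 41
Shortest: 41.

41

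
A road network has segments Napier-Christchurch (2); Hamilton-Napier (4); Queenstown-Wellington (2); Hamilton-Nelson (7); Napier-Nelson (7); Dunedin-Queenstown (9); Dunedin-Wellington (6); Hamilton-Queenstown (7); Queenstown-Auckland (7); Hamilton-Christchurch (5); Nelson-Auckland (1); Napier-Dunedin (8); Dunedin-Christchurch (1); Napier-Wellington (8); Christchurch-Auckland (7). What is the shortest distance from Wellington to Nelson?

10

Comparing a few candidate routes:
Wellington -> Napier -> Nelson: 8 + 7 = 15
Wellington -> Dunedin -> Christchurch -> Auckland -> Nelson: 6 + 1 + 7 + 1 = 15
Wellington -> Queenstown -> Auckland -> Nelson: 2 + 7 + 1 = 10
Wellington -> Dunedin -> Christchurch -> Napier -> Nelson: 6 + 1 + 2 + 7 = 16
Wellington -> Napier -> Christchurch -> Auckland -> Nelson: 8 + 2 + 7 + 1 = 18
Wellington -> Queenstown -> Hamilton -> Nelson: 2 + 7 + 7 = 16
The minimum is 10.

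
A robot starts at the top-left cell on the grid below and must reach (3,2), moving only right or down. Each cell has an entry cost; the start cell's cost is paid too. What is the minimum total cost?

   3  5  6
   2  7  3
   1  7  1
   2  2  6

16

One optimal route is (0,0) (1,0) (2,0) (3,0) (3,1) (3,2).
Its cost is 3 + 2 + 1 + 2 + 2 + 6 = 16.
For comparison, the top-then-right route costs 24.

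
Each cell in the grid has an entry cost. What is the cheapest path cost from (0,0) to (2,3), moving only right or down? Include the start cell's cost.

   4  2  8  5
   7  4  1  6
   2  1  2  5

18

Cheapest: (0,0) → (0,1) → (1,1) → (1,2) → (2,2) → (2,3)
  4 + 2 + 4 + 1 + 2 + 5 = 18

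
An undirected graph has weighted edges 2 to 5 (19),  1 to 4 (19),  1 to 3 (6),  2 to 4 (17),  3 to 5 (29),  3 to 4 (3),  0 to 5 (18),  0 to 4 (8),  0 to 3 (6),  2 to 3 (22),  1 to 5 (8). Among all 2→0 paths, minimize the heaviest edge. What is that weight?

Comparing a few candidate routes:
2 -> 4 -> 3 -> 1 -> 5 -> 0: max(17, 3, 6, 8, 18) = 18
2 -> 4 -> 0: max(17, 8) = 17
2 -> 4 -> 3 -> 0: max(17, 3, 6) = 17
2 -> 5 -> 1 -> 4 -> 0: max(19, 8, 19, 8) = 19
Best route has worst link 17.

17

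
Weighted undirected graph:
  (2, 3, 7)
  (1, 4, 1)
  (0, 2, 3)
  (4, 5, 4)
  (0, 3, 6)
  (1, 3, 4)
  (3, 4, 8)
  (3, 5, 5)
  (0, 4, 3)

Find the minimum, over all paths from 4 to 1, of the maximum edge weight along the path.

A few of the 4→1 routes:
4 - 0 - 3 - 1: max(3, 6, 4) = 6
4 - 1: max(1) = 1
4 - 5 - 3 - 1: max(4, 5, 4) = 5
Smallest bottleneck: 1.

1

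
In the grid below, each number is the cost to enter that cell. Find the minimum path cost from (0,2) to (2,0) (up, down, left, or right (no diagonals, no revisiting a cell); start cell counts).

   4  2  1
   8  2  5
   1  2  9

One optimal route is r0c2 -> r0c1 -> r1c1 -> r2c1 -> r2c0.
Its cost is 1 + 2 + 2 + 2 + 1 = 8.

8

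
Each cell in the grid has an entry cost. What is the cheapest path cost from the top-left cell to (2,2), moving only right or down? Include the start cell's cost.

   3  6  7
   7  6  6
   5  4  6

Path (0,0) -> (0,1) -> (1,1) -> (2,1) -> (2,2): 3 + 6 + 6 + 4 + 6 = 25.
For comparison, the top-then-right route costs 28.

25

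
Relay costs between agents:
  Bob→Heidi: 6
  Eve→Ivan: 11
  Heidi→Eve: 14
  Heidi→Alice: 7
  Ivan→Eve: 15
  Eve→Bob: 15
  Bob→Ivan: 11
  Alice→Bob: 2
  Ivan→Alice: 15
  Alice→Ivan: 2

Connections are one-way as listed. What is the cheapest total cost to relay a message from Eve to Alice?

26

Candidate routes:
Eve-Ivan-Alice: 11 + 15 = 26
Eve-Bob-Heidi-Alice: 15 + 6 + 7 = 28
Eve-Bob-Ivan-Alice: 15 + 11 + 15 = 41
The minimum is 26.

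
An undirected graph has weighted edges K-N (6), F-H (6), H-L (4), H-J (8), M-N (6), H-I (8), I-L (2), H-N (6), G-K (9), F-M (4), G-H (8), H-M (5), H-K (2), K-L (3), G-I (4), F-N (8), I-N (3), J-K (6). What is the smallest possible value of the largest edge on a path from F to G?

5

Some routes from F to G:
F→M→N→I→G: max(4, 6, 3, 4) = 6
F→M→N→H→L→I→G: max(4, 6, 6, 4, 2, 4) = 6
F→M→N→H→K→L→I→G: max(4, 6, 6, 2, 3, 2, 4) = 6
F→M→H→K→L→I→G: max(4, 5, 2, 3, 2, 4) = 5
F→M→H→L→I→G: max(4, 5, 4, 2, 4) = 5
The minimum achievable maximum is 5.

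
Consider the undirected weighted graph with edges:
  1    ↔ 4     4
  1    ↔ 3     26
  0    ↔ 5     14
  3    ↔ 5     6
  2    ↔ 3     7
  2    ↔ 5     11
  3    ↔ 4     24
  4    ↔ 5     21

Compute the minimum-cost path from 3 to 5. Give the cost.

6

Some routes from 3 to 5:
3 -> 5: 6
3 -> 2 -> 5: 7 + 11 = 18
3 -> 4 -> 5: 24 + 21 = 45
Shortest: 6.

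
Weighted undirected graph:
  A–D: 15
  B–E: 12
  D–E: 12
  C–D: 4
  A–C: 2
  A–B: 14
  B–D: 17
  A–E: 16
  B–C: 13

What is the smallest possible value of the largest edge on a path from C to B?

12

Checking several routes:
C - D - E - B: max(4, 12, 12) = 12
C - A - D - E - B: max(2, 15, 12, 12) = 15
C - D - A - B: max(4, 15, 14) = 15
C - B: max(13) = 13
C - A - B: max(2, 14) = 14
C - D - E - A - B: max(4, 12, 16, 14) = 16
The minimum achievable maximum is 12.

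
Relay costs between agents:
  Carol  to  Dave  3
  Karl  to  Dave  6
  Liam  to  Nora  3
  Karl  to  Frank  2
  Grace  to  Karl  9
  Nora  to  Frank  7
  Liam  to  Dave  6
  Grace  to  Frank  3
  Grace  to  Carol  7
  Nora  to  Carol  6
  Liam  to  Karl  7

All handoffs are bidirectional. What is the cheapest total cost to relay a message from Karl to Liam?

7

Comparing a few candidate routes:
Karl→Dave→Carol→Nora→Liam: 6 + 3 + 6 + 3 = 18
Karl→Frank→Nora→Liam: 2 + 7 + 3 = 12
Karl→Dave→Liam: 6 + 6 = 12
Karl→Frank→Grace→Carol→Nora→Liam: 2 + 3 + 7 + 6 + 3 = 21
Karl→Liam: 7
Best route has total 7.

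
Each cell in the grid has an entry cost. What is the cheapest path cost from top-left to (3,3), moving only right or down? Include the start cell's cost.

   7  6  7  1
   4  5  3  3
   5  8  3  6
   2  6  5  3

Cheapest: r0c0 -> r1c0 -> r1c1 -> r1c2 -> r2c2 -> r3c2 -> r3c3
  7 + 4 + 5 + 3 + 3 + 5 + 3 = 30

30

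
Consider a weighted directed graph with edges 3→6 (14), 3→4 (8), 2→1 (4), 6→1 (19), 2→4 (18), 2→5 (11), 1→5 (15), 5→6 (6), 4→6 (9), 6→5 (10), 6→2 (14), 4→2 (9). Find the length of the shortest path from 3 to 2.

17

Candidate routes:
3 - 6 - 2: 14 + 14 = 28
3 - 4 - 2: 8 + 9 = 17
3 - 4 - 6 - 2: 8 + 9 + 14 = 31
The minimum is 17.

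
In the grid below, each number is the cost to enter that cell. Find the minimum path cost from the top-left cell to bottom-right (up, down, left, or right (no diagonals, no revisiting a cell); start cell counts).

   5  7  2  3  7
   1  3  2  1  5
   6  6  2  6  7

Take (0,0) → (1,0) → (1,1) → (1,2) → (1,3) → (1,4) → (2,4) for a total of 5 + 1 + 3 + 2 + 1 + 5 + 7 = 24.

24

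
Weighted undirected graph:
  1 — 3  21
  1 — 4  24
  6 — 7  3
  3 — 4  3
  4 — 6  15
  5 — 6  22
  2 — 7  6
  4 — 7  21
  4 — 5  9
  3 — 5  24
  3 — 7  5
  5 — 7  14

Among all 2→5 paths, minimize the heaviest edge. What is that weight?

Comparing a few candidate routes:
2-7-4-5: max(6, 21, 9) = 21
2-7-5: max(6, 14) = 14
2-7-6-5: max(6, 3, 22) = 22
2-7-4-6-5: max(6, 21, 15, 22) = 22
2-7-6-4-5: max(6, 3, 15, 9) = 15
2-7-3-4-5: max(6, 5, 3, 9) = 9
The minimum achievable maximum is 9.

9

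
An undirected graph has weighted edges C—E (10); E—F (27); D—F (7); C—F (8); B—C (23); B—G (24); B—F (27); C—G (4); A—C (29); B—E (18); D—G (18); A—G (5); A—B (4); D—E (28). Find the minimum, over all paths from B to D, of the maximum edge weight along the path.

Comparing a few candidate routes:
B -> E -> C -> F -> D: max(18, 10, 8, 7) = 18
B -> A -> G -> D: max(4, 5, 18) = 18
B -> E -> C -> G -> D: max(18, 10, 4, 18) = 18
B -> C -> G -> D: max(23, 4, 18) = 23
B -> A -> G -> C -> F -> D: max(4, 5, 4, 8, 7) = 8
Best route has worst link 8.

8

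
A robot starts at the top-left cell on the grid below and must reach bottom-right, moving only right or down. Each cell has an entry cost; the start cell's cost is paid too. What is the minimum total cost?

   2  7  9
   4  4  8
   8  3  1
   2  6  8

22

Path (0,0) -> (1,0) -> (1,1) -> (2,1) -> (2,2) -> (3,2): 2 + 4 + 4 + 3 + 1 + 8 = 22.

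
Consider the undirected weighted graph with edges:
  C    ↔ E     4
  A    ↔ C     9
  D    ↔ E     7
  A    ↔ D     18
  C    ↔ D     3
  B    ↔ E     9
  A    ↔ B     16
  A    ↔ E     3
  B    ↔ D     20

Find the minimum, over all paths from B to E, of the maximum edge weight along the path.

Comparing a few candidate routes:
B → A → C → D → E: max(16, 9, 3, 7) = 16
B → A → C → E: max(16, 9, 4) = 16
B → A → D → C → E: max(16, 18, 3, 4) = 18
B → A → D → E: max(16, 18, 7) = 18
B → E: max(9) = 9
B → A → E: max(16, 3) = 16
Best route has worst link 9.

9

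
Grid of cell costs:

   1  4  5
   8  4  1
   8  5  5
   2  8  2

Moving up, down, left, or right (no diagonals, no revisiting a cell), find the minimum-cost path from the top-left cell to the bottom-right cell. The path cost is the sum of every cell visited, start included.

Best path: r0c0 r0c1 r1c1 r1c2 r2c2 r3c2
Cost: 1 + 4 + 4 + 1 + 5 + 2 = 17

17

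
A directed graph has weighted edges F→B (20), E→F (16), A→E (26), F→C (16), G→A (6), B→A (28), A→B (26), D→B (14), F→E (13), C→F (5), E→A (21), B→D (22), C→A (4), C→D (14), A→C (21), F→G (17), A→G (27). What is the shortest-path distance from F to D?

30

Checking several routes:
F - G - A - C - D: 17 + 6 + 21 + 14 = 58
F - B - D: 20 + 22 = 42
F - C - A - B - D: 16 + 4 + 26 + 22 = 68
F - C - D: 16 + 14 = 30
The minimum is 30.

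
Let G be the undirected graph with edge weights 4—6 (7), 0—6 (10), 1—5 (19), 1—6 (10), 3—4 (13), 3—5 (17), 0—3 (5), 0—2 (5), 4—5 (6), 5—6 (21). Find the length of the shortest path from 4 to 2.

22

Some routes from 4 to 2:
4 → 5 → 3 → 0 → 2: 6 + 17 + 5 + 5 = 33
4 → 3 → 0 → 2: 13 + 5 + 5 = 23
4 → 6 → 0 → 2: 7 + 10 + 5 = 22
Shortest: 22.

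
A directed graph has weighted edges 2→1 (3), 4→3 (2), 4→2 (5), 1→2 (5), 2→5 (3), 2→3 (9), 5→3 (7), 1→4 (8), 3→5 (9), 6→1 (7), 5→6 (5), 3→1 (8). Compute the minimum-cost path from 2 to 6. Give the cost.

Candidate routes:
2 -> 1 -> 4 -> 3 -> 5 -> 6: 3 + 8 + 2 + 9 + 5 = 27
2 -> 5 -> 6: 3 + 5 = 8
2 -> 3 -> 5 -> 6: 9 + 9 + 5 = 23
Best route has total 8.

8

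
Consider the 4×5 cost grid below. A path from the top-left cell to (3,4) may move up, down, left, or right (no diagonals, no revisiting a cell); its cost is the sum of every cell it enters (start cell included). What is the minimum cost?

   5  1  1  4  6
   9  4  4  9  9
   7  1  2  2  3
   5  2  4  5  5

23

Best path: r0c0→r0c1→r0c2→r1c2→r2c2→r2c3→r2c4→r3c4
Cost: 5 + 1 + 1 + 4 + 2 + 2 + 3 + 5 = 23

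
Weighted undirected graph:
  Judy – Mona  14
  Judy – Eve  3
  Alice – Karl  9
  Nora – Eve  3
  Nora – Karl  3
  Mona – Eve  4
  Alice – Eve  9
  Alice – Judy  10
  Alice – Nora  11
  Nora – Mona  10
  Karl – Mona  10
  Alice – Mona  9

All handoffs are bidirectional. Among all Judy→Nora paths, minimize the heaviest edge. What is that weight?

3

Comparing a few candidate routes:
Judy → Eve → Nora: max(3, 3) = 3
Judy → Eve → Mona → Alice → Karl → Nora: max(3, 4, 9, 9, 3) = 9
Judy → Alice → Mona → Karl → Nora: max(10, 9, 10, 3) = 10
Judy → Eve → Alice → Karl → Nora: max(3, 9, 9, 3) = 9
Smallest bottleneck: 3.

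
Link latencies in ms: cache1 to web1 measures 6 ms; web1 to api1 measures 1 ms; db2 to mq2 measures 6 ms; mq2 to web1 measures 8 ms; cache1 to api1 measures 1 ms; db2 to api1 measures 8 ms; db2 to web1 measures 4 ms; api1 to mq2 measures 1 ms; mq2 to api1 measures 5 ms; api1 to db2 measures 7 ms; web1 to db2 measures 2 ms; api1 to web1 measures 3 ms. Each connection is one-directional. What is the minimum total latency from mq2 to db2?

Checking several routes:
mq2 - api1 - web1 - db2: 5 + 3 + 2 = 10
mq2 - web1 - db2: 8 + 2 = 10
mq2 - api1 - db2: 5 + 7 = 12
Best route has total 10 ms.

10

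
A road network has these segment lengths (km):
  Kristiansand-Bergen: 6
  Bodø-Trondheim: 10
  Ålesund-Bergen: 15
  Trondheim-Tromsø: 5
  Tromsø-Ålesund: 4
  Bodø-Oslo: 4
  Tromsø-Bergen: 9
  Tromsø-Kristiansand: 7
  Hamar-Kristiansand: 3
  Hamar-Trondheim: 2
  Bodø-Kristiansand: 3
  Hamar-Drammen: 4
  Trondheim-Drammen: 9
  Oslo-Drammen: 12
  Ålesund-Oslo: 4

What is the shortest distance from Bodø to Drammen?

10

Some routes from Bodø to Drammen:
Bodø - Oslo - Drammen: 4 + 12 = 16
Bodø - Kristiansand - Hamar - Trondheim - Drammen: 3 + 3 + 2 + 9 = 17
Bodø - Trondheim - Hamar - Drammen: 10 + 2 + 4 = 16
Bodø - Kristiansand - Hamar - Drammen: 3 + 3 + 4 = 10
Best route has total 10 km.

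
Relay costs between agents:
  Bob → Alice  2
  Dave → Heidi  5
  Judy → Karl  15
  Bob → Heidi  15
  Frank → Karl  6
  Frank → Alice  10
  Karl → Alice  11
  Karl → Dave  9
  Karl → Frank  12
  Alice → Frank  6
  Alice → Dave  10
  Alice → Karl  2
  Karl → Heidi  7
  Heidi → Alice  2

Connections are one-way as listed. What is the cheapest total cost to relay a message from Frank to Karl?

Candidate routes:
Frank → Karl: 6
Frank → Alice → Karl: 10 + 2 = 12
Shortest: 6.

6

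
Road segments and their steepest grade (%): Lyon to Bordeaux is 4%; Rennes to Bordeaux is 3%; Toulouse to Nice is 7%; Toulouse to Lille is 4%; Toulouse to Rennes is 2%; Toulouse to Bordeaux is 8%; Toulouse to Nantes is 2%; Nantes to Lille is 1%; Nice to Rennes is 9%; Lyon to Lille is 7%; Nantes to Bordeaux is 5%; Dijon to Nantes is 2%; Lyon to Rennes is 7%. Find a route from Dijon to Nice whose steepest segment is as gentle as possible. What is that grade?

7

Some routes from Dijon to Nice:
Dijon-Nantes-Bordeaux-Lyon-Lille-Toulouse-Nice: max(2, 5, 4, 7, 4, 7) = 7
Dijon-Nantes-Bordeaux-Rennes-Toulouse-Nice: max(2, 5, 3, 2, 7) = 7
Dijon-Nantes-Bordeaux-Rennes-Lyon-Lille-Toulouse-Nice: max(2, 5, 3, 7, 7, 4, 7) = 7
Smallest bottleneck: 7%.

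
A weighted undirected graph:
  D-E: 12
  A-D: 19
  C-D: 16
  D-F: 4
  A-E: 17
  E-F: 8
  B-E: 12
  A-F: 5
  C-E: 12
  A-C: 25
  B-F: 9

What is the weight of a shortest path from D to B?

13

Checking several routes:
D-F-E-B: 4 + 8 + 12 = 24
D-F-B: 4 + 9 = 13
D-E-B: 12 + 12 = 24
Best route has total 13.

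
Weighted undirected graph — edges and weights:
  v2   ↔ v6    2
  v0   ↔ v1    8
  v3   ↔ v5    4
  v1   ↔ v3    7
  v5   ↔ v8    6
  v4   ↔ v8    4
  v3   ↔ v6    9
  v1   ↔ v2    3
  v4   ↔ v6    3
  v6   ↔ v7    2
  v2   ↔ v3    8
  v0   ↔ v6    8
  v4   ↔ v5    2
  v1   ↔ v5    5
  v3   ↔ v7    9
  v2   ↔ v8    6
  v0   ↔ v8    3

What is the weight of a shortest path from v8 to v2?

6

Comparing a few candidate routes:
v8 → v0 → v6 → v2: 3 + 8 + 2 = 13
v8 → v4 → v6 → v2: 4 + 3 + 2 = 9
v8 → v2: 6
Shortest: 6.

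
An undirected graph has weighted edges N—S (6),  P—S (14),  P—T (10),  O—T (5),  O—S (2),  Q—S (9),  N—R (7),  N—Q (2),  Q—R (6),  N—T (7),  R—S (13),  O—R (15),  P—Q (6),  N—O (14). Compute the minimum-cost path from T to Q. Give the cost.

9

Checking several routes:
T-O-S-Q: 5 + 2 + 9 = 16
T-N-Q: 7 + 2 = 9
T-N-R-Q: 7 + 7 + 6 = 20
T-P-Q: 10 + 6 = 16
T-O-S-N-Q: 5 + 2 + 6 + 2 = 15
The minimum is 9.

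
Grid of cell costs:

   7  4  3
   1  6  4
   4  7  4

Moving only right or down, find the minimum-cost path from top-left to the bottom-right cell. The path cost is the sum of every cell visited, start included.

22

Best path: r0c0 → r0c1 → r0c2 → r1c2 → r2c2
Cost: 7 + 4 + 3 + 4 + 4 = 22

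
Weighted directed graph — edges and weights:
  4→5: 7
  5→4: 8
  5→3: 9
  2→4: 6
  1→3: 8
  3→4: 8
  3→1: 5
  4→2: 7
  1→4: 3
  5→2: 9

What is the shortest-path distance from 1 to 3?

8

Candidate routes:
1 - 4 - 5 - 3: 3 + 7 + 9 = 19
1 - 3: 8
Shortest: 8.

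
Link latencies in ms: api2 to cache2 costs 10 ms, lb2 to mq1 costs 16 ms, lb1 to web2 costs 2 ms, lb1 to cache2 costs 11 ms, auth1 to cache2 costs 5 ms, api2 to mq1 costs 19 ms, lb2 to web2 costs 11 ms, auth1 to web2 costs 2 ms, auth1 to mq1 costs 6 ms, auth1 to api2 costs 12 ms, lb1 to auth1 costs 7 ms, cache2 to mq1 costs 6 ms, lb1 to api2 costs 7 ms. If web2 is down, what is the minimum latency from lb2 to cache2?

22

A few of the lb2→cache2 routes:
lb2-mq1-auth1-lb1-api2-cache2: 16 + 6 + 7 + 7 + 10 = 46
lb2-mq1-auth1-api2-cache2: 16 + 6 + 12 + 10 = 44
lb2-mq1-auth1-lb1-cache2: 16 + 6 + 7 + 11 = 40
lb2-mq1-api2-cache2: 16 + 19 + 10 = 45
lb2-mq1-cache2: 16 + 6 = 22
lb2-mq1-auth1-cache2: 16 + 6 + 5 = 27
Shortest: 22 ms.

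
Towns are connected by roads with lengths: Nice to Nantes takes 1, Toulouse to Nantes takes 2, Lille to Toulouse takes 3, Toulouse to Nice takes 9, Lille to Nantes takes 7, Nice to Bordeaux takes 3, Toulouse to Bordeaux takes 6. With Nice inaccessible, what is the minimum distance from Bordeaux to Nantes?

Paths from Bordeaux to Nantes avoiding Nice:
Bordeaux-Toulouse-Nantes: 6 + 2 = 8
Bordeaux-Toulouse-Lille-Nantes: 6 + 3 + 7 = 16
Shortest: 8.

8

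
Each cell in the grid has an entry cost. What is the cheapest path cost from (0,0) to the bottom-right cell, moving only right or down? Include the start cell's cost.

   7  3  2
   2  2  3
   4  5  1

Take (0,0) → (1,0) → (1,1) → (1,2) → (2,2) for a total of 7 + 2 + 2 + 3 + 1 = 15.
For comparison, the top-then-right route costs 16.

15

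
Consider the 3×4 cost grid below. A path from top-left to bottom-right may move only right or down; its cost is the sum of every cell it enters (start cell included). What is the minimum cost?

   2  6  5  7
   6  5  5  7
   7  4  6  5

28

Take r0c0 → r0c1 → r1c1 → r2c1 → r2c2 → r2c3 for a total of 2 + 6 + 5 + 4 + 6 + 5 = 28.
For comparison, the top-then-right route costs 32.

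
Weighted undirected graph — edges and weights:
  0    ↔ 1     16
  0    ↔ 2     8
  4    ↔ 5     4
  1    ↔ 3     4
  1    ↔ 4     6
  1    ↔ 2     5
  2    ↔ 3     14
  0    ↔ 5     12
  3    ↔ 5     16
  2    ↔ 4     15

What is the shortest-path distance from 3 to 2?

9

Some routes from 3 to 2:
3→1→2: 4 + 5 = 9
3→2: 14
3→1→4→2: 4 + 6 + 15 = 25
3→1→0→2: 4 + 16 + 8 = 28
Best route has total 9.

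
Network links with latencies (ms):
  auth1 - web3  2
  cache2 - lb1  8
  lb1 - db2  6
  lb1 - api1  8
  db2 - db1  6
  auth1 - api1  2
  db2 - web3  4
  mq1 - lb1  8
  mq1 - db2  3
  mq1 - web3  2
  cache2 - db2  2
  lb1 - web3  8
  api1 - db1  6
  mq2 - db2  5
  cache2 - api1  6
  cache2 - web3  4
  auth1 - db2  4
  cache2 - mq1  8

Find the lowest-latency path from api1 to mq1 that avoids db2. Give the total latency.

Comparing a few candidate routes:
api1 -> cache2 -> mq1: 6 + 8 = 14
api1 -> cache2 -> web3 -> mq1: 6 + 4 + 2 = 12
api1 -> auth1 -> web3 -> mq1: 2 + 2 + 2 = 6
api1 -> auth1 -> web3 -> cache2 -> mq1: 2 + 2 + 4 + 8 = 16
The minimum is 6 ms.

6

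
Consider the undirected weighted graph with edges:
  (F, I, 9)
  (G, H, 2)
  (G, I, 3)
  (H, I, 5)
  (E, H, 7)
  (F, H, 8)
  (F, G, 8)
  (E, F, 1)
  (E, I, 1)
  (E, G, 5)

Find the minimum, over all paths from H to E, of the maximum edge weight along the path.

3

Checking several routes:
H - I - E: max(5, 1) = 5
H - G - I - E: max(2, 3, 1) = 3
H - I - G - E: max(5, 3, 5) = 5
Best route has worst link 3.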